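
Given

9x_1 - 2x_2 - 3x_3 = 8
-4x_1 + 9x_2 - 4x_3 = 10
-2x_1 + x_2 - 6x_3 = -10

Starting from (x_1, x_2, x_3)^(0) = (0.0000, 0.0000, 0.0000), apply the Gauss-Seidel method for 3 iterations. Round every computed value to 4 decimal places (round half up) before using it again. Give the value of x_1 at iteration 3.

Iteration 1:
  x_1 = (8 - (-2)·0.0000 - (-3)·0.0000) / (9) = 0.8889
  x_2 = (10 - (-4)·0.8889 - (-4)·0.0000) / (9) = 1.5062
  x_3 = (-10 - (-2)·0.8889 - (1)·1.5062) / (-6) = 1.6214
Iteration 2:
  x_1 = (8 - (-2)·1.5062 - (-3)·1.6214) / (9) = 1.7641
  x_2 = (10 - (-4)·1.7641 - (-4)·1.6214) / (9) = 2.6158
  x_3 = (-10 - (-2)·1.7641 - (1)·2.6158) / (-6) = 1.5146
Iteration 3:
  x_1 = (8 - (-2)·2.6158 - (-3)·1.5146) / (9) = 1.9750
  x_2 = (10 - (-4)·1.9750 - (-4)·1.5146) / (9) = 2.6620
  x_3 = (-10 - (-2)·1.9750 - (1)·2.6620) / (-6) = 1.4520

1.9750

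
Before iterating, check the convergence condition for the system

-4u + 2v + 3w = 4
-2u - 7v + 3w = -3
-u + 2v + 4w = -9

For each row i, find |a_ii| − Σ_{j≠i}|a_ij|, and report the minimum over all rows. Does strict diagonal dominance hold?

-1

row 1: |-4| − (2+3) = -1
row 2: |-7| − (2+3) = 2
row 3: |4| − (1+2) = 1
minimum over rows = -1 → not strictly diagonally dominant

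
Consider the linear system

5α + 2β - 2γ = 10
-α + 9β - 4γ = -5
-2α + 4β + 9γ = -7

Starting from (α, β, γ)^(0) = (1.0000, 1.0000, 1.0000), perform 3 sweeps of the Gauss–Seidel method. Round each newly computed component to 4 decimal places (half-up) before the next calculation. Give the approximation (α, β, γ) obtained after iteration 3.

Iteration 1:
  α = (10 - (2)·1.0000 - (-2)·1.0000) / (5) = 2.0000
  β = (-5 - (-1)·2.0000 - (-4)·1.0000) / (9) = 0.1111
  γ = (-7 - (-2)·2.0000 - (4)·0.1111) / (9) = -0.3827
Iteration 2:
  α = (10 - (2)·0.1111 - (-2)·-0.3827) / (5) = 1.8025
  β = (-5 - (-1)·1.8025 - (-4)·-0.3827) / (9) = -0.5254
  γ = (-7 - (-2)·1.8025 - (4)·-0.5254) / (9) = -0.1437
Iteration 3:
  α = (10 - (2)·-0.5254 - (-2)·-0.1437) / (5) = 2.1527
  β = (-5 - (-1)·2.1527 - (-4)·-0.1437) / (9) = -0.3802
  γ = (-7 - (-2)·2.1527 - (4)·-0.3802) / (9) = -0.1304

(2.1527, -0.3802, -0.1304)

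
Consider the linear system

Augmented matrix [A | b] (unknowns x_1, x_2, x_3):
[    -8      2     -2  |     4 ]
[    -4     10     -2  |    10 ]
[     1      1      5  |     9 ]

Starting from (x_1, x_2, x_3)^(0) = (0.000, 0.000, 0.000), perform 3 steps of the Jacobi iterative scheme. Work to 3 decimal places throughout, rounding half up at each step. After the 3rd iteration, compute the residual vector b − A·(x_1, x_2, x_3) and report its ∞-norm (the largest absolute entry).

Iteration 1:
  x_1 = (4 - (2)·0.000 - (-2)·0.000) / (-8) = -0.500
  x_2 = (10 - (-4)·0.000 - (-2)·0.000) / (10) = 1.000
  x_3 = (9 - (1)·0.000 - (1)·0.000) / (5) = 1.800
Iteration 2:
  x_1 = (4 - (2)·1.000 - (-2)·1.800) / (-8) = -0.700
  x_2 = (10 - (-4)·-0.500 - (-2)·1.800) / (10) = 1.160
  x_3 = (9 - (1)·-0.500 - (1)·1.000) / (5) = 1.700
Iteration 3:
  x_1 = (4 - (2)·1.160 - (-2)·1.700) / (-8) = -0.635
  x_2 = (10 - (-4)·-0.700 - (-2)·1.700) / (10) = 1.060
  x_3 = (9 - (1)·-0.700 - (1)·1.160) / (5) = 1.708
Residual b − A·x = (0.216, 0.276, 0.035); ∞-norm = 0.276

0.276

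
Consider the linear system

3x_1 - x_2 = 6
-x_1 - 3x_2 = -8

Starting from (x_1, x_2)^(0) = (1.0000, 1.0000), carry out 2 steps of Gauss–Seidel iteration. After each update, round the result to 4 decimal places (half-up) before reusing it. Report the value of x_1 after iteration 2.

2.6296

Iteration 1:
  x_1 = (6 - (-1)·1.0000) / (3) = 2.3333
  x_2 = (-8 - (-1)·2.3333) / (-3) = 1.8889
Iteration 2:
  x_1 = (6 - (-1)·1.8889) / (3) = 2.6296
  x_2 = (-8 - (-1)·2.6296) / (-3) = 1.7901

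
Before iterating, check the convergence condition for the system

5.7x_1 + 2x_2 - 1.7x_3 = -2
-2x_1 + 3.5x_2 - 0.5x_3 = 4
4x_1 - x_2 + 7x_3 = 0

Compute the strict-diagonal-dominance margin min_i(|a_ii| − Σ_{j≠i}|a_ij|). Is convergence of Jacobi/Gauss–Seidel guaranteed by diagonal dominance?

row 1: |5.7| − (2+1.7) = 2
row 2: |3.5| − (2+0.5) = 1
row 3: |7| − (4+1) = 2
minimum over rows = 1 → strictly diagonally dominant (convergence guaranteed)

1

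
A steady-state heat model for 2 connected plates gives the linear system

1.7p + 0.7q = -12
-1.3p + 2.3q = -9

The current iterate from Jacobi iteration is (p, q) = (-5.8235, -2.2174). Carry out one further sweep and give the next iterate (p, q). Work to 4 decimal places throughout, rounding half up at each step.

One sweep:
  p = (-12 - (0.7)·-2.2174) / (1.7) = -6.1458
  q = (-9 - (-1.3)·-5.8235) / (2.3) = -7.2046

(-6.1458, -7.2046)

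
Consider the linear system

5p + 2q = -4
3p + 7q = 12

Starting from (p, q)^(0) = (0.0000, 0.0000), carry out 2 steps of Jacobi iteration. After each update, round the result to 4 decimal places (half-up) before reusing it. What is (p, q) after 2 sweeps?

Iteration 1:
  p = (-4 - (2)·0.0000) / (5) = -0.8000
  q = (12 - (3)·0.0000) / (7) = 1.7143
Iteration 2:
  p = (-4 - (2)·1.7143) / (5) = -1.4857
  q = (12 - (3)·-0.8000) / (7) = 2.0571

(-1.4857, 2.0571)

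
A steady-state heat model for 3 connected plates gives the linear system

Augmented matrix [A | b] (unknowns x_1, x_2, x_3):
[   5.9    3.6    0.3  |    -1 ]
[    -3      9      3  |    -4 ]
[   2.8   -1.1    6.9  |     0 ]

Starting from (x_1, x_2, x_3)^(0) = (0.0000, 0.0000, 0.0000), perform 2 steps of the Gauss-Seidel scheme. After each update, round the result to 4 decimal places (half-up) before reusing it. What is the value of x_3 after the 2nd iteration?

Iteration 1:
  x_1 = (-1 - (3.6)·0.0000 - (0.3)·0.0000) / (5.9) = -0.1695
  x_2 = (-4 - (-3)·-0.1695 - (3)·0.0000) / (9) = -0.5009
  x_3 = (0 - (2.8)·-0.1695 - (-1.1)·-0.5009) / (6.9) = -0.0111
Iteration 2:
  x_1 = (-1 - (3.6)·-0.5009 - (0.3)·-0.0111) / (5.9) = 0.1367
  x_2 = (-4 - (-3)·0.1367 - (3)·-0.0111) / (9) = -0.3952
  x_3 = (0 - (2.8)·0.1367 - (-1.1)·-0.3952) / (6.9) = -0.1185

-0.1185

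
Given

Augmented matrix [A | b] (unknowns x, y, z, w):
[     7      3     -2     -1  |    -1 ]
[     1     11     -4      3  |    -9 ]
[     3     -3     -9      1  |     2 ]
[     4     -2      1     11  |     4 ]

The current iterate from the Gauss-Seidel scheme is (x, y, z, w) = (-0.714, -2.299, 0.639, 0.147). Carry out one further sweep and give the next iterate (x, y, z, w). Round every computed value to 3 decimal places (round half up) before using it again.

(1.046, -0.721, 0.383, -0.183)

One sweep:
  x = (-1 - (3)·-2.299 - (-2)·0.639 - (-1)·0.147) / (7) = 1.046
  y = (-9 - (1)·1.046 - (-4)·0.639 - (3)·0.147) / (11) = -0.721
  z = (2 - (3)·1.046 - (-3)·-0.721 - (1)·0.147) / (-9) = 0.383
  w = (4 - (4)·1.046 - (-2)·-0.721 - (1)·0.383) / (11) = -0.183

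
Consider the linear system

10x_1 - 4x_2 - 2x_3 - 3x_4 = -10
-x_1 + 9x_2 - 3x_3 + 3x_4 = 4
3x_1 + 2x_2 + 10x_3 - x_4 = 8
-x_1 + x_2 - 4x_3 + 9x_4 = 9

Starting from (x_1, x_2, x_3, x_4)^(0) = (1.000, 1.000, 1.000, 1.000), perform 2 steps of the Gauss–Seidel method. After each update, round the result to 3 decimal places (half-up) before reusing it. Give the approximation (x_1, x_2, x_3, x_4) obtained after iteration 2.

Iteration 1:
  x_1 = (-10 - (-4)·1.000 - (-2)·1.000 - (-3)·1.000) / (10) = -0.100
  x_2 = (4 - (-1)·-0.100 - (-3)·1.000 - (3)·1.000) / (9) = 0.433
  x_3 = (8 - (3)·-0.100 - (2)·0.433 - (-1)·1.000) / (10) = 0.843
  x_4 = (9 - (-1)·-0.100 - (1)·0.433 - (-4)·0.843) / (9) = 1.315
Iteration 2:
  x_1 = (-10 - (-4)·0.433 - (-2)·0.843 - (-3)·1.315) / (10) = -0.264
  x_2 = (4 - (-1)·-0.264 - (-3)·0.843 - (3)·1.315) / (9) = 0.258
  x_3 = (8 - (3)·-0.264 - (2)·0.258 - (-1)·1.315) / (10) = 0.959
  x_4 = (9 - (-1)·-0.264 - (1)·0.258 - (-4)·0.959) / (9) = 1.368

(-0.264, 0.258, 0.959, 1.368)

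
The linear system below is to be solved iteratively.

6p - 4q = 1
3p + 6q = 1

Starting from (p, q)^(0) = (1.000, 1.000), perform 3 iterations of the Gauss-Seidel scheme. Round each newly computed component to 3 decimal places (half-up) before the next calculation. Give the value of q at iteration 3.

0.028

Iteration 1:
  p = (1 - (-4)·1.000) / (6) = 0.833
  q = (1 - (3)·0.833) / (6) = -0.250
Iteration 2:
  p = (1 - (-4)·-0.250) / (6) = 0.000
  q = (1 - (3)·0.000) / (6) = 0.167
Iteration 3:
  p = (1 - (-4)·0.167) / (6) = 0.278
  q = (1 - (3)·0.278) / (6) = 0.028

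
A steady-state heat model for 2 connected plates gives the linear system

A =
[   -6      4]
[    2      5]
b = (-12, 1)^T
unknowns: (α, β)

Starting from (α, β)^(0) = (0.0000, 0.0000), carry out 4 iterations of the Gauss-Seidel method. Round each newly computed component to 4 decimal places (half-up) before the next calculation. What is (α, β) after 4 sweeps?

Iteration 1:
  α = (-12 - (4)·0.0000) / (-6) = 2.0000
  β = (1 - (2)·2.0000) / (5) = -0.6000
Iteration 2:
  α = (-12 - (4)·-0.6000) / (-6) = 1.6000
  β = (1 - (2)·1.6000) / (5) = -0.4400
Iteration 3:
  α = (-12 - (4)·-0.4400) / (-6) = 1.7067
  β = (1 - (2)·1.7067) / (5) = -0.4827
Iteration 4:
  α = (-12 - (4)·-0.4827) / (-6) = 1.6782
  β = (1 - (2)·1.6782) / (5) = -0.4713

(1.6782, -0.4713)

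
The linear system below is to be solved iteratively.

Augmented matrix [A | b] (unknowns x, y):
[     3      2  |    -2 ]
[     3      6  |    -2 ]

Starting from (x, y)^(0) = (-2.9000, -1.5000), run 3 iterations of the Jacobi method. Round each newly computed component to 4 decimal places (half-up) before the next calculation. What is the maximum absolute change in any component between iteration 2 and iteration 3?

Iteration 1:
  x = (-2 - (2)·-1.5000) / (3) = 0.3333
  y = (-2 - (3)·-2.9000) / (6) = 1.1167
Iteration 2:
  x = (-2 - (2)·1.1167) / (3) = -1.4111
  y = (-2 - (3)·0.3333) / (6) = -0.5000
Iteration 3:
  x = (-2 - (2)·-0.5000) / (3) = -0.3333
  y = (-2 - (3)·-1.4111) / (6) = 0.3722
Change: (1.0778, 0.8722) → max |·| = 1.0778

1.0778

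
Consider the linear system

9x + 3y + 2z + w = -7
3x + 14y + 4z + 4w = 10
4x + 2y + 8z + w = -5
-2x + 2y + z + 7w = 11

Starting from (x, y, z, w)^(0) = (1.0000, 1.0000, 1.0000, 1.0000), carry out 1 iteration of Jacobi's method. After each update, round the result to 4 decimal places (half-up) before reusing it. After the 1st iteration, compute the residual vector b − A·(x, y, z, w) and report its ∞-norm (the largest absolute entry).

Iteration 1:
  x = (-7 - (3)·1.0000 - (2)·1.0000 - (1)·1.0000) / (9) = -1.4444
  y = (10 - (3)·1.0000 - (4)·1.0000 - (4)·1.0000) / (14) = -0.0714
  z = (-5 - (4)·1.0000 - (2)·1.0000 - (1)·1.0000) / (8) = -1.5000
  w = (11 - (-2)·1.0000 - (2)·1.0000 - (1)·1.0000) / (7) = 1.4286
Residual b − A·x = (7.7852, 15.6184, 11.4918, -0.2462); ∞-norm = 15.6184

15.6184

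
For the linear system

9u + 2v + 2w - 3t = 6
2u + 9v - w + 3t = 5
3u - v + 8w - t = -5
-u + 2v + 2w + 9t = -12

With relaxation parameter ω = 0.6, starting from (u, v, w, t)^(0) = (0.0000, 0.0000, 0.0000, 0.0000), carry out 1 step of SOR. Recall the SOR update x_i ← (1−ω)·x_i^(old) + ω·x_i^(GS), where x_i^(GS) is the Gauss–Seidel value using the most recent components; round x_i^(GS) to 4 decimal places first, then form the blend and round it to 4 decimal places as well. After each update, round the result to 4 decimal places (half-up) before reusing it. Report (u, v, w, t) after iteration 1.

(0.4000, 0.2800, -0.4440, -0.7514)

Iteration 1:
  u: GS value = (6 - (2)·0.0000 - (2)·0.0000 - (-3)·0.0000) / (9) = 0.6667;  u ← (1−ω)·0.0000 + ω·0.6667 = 0.4000
  v: GS value = (5 - (2)·0.4000 - (-1)·0.0000 - (3)·0.0000) / (9) = 0.4667;  v ← (1−ω)·0.0000 + ω·0.4667 = 0.2800
  w: GS value = (-5 - (3)·0.4000 - (-1)·0.2800 - (-1)·0.0000) / (8) = -0.7400;  w ← (1−ω)·0.0000 + ω·-0.7400 = -0.4440
  t: GS value = (-12 - (-1)·0.4000 - (2)·0.2800 - (2)·-0.4440) / (9) = -1.2524;  t ← (1−ω)·0.0000 + ω·-1.2524 = -0.7514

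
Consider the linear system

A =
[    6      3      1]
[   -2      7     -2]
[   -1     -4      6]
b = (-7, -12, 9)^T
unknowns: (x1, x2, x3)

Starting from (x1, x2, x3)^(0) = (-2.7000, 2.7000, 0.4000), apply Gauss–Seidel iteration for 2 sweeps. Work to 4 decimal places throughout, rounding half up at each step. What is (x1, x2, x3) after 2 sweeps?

Iteration 1:
  x1 = (-7 - (3)·2.7000 - (1)·0.4000) / (6) = -2.5833
  x2 = (-12 - (-2)·-2.5833 - (-2)·0.4000) / (7) = -2.3381
  x3 = (9 - (-1)·-2.5833 - (-4)·-2.3381) / (6) = -0.4893
Iteration 2:
  x1 = (-7 - (3)·-2.3381 - (1)·-0.4893) / (6) = 0.0839
  x2 = (-12 - (-2)·0.0839 - (-2)·-0.4893) / (7) = -1.8301
  x3 = (9 - (-1)·0.0839 - (-4)·-1.8301) / (6) = 0.2939

(0.0839, -1.8301, 0.2939)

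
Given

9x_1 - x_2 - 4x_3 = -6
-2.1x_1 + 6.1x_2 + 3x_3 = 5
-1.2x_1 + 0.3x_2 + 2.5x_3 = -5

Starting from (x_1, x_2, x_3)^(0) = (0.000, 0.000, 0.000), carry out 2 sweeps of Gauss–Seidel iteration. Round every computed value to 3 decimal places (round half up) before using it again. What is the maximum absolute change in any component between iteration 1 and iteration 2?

0.997

Iteration 1:
  x_1 = (-6 - (-1)·0.000 - (-4)·0.000) / (9) = -0.667
  x_2 = (5 - (-2.1)·-0.667 - (3)·0.000) / (6.1) = 0.590
  x_3 = (-5 - (-1.2)·-0.667 - (0.3)·0.590) / (2.5) = -2.391
Iteration 2:
  x_1 = (-6 - (-1)·0.590 - (-4)·-2.391) / (9) = -1.664
  x_2 = (5 - (-2.1)·-1.664 - (3)·-2.391) / (6.1) = 1.423
  x_3 = (-5 - (-1.2)·-1.664 - (0.3)·1.423) / (2.5) = -2.969
Change: (-0.997, 0.833, -0.578) → max |·| = 0.997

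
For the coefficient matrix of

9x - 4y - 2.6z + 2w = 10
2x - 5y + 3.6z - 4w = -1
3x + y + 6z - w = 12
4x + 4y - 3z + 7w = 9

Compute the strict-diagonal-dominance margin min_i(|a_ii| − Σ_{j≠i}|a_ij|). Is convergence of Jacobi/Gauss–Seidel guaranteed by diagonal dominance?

-4.6

row 1: |9| − (4+2.6+2) = 0.4
row 2: |-5| − (2+3.6+4) = -4.6
row 3: |6| − (3+1+1) = 1
row 4: |7| − (4+4+3) = -4
minimum over rows = -4.6 → not strictly diagonally dominant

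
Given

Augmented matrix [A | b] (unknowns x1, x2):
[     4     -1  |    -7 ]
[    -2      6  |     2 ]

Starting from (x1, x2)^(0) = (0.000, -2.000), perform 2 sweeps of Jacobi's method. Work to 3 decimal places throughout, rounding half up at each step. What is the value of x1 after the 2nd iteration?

-1.667

Iteration 1:
  x1 = (-7 - (-1)·-2.000) / (4) = -2.250
  x2 = (2 - (-2)·0.000) / (6) = 0.333
Iteration 2:
  x1 = (-7 - (-1)·0.333) / (4) = -1.667
  x2 = (2 - (-2)·-2.250) / (6) = -0.417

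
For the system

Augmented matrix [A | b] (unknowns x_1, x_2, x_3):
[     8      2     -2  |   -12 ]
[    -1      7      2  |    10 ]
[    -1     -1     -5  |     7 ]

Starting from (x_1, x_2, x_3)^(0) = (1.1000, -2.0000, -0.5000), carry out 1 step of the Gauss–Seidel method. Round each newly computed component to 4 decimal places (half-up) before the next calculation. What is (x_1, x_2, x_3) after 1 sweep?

(-1.1250, 1.4107, -1.4571)

Iteration 1:
  x_1 = (-12 - (2)·-2.0000 - (-2)·-0.5000) / (8) = -1.1250
  x_2 = (10 - (-1)·-1.1250 - (2)·-0.5000) / (7) = 1.4107
  x_3 = (7 - (-1)·-1.1250 - (-1)·1.4107) / (-5) = -1.4571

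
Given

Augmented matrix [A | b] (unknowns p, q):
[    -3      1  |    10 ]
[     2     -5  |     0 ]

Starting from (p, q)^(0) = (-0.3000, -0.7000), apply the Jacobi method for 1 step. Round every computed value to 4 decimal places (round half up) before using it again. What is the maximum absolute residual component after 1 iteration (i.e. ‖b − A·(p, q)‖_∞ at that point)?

6.5334

Iteration 1:
  p = (10 - (1)·-0.7000) / (-3) = -3.5667
  q = (0 - (2)·-0.3000) / (-5) = -0.1200
Residual b − A·x = (-0.5801, 6.5334); ∞-norm = 6.5334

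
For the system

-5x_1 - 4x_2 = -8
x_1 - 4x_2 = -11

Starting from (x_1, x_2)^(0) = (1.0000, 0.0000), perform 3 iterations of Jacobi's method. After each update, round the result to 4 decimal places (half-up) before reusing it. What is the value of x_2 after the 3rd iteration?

2.5500

Iteration 1:
  x_1 = (-8 - (-4)·0.0000) / (-5) = 1.6000
  x_2 = (-11 - (1)·1.0000) / (-4) = 3.0000
Iteration 2:
  x_1 = (-8 - (-4)·3.0000) / (-5) = -0.8000
  x_2 = (-11 - (1)·1.6000) / (-4) = 3.1500
Iteration 3:
  x_1 = (-8 - (-4)·3.1500) / (-5) = -0.9200
  x_2 = (-11 - (1)·-0.8000) / (-4) = 2.5500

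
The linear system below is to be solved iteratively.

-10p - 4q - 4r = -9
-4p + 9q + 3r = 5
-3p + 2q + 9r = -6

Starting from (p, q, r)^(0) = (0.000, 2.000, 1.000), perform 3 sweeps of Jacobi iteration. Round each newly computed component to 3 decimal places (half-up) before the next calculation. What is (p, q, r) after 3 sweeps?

(0.909, 1.386, -0.424)

Iteration 1:
  p = (-9 - (-4)·2.000 - (-4)·1.000) / (-10) = -0.300
  q = (5 - (-4)·0.000 - (3)·1.000) / (9) = 0.222
  r = (-6 - (-3)·0.000 - (2)·2.000) / (9) = -1.111
Iteration 2:
  p = (-9 - (-4)·0.222 - (-4)·-1.111) / (-10) = 1.256
  q = (5 - (-4)·-0.300 - (3)·-1.111) / (9) = 0.793
  r = (-6 - (-3)·-0.300 - (2)·0.222) / (9) = -0.816
Iteration 3:
  p = (-9 - (-4)·0.793 - (-4)·-0.816) / (-10) = 0.909
  q = (5 - (-4)·1.256 - (3)·-0.816) / (9) = 1.386
  r = (-6 - (-3)·1.256 - (2)·0.793) / (9) = -0.424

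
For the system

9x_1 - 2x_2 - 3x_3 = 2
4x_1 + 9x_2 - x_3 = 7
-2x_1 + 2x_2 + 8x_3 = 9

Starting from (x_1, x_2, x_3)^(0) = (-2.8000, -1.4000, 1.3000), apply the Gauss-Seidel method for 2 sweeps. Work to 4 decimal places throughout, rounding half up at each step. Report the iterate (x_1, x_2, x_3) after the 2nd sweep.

Iteration 1:
  x_1 = (2 - (-2)·-1.4000 - (-3)·1.3000) / (9) = 0.3444
  x_2 = (7 - (4)·0.3444 - (-1)·1.3000) / (9) = 0.7692
  x_3 = (9 - (-2)·0.3444 - (2)·0.7692) / (8) = 1.0188
Iteration 2:
  x_1 = (2 - (-2)·0.7692 - (-3)·1.0188) / (9) = 0.7328
  x_2 = (7 - (4)·0.7328 - (-1)·1.0188) / (9) = 0.5653
  x_3 = (9 - (-2)·0.7328 - (2)·0.5653) / (8) = 1.1669

(0.7328, 0.5653, 1.1669)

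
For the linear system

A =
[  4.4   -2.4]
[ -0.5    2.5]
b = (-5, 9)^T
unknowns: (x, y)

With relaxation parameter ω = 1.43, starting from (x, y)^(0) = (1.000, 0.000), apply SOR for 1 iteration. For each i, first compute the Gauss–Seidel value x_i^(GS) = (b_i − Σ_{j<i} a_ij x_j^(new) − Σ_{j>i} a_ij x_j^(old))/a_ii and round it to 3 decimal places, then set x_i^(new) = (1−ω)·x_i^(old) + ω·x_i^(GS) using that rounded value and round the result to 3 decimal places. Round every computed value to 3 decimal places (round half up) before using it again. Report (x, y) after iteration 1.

(-2.054, 4.560)

Iteration 1:
  x: GS value = (-5 - (-2.4)·0.000) / (4.4) = -1.136;  x ← (1−ω)·1.000 + ω·-1.136 = -2.054
  y: GS value = (9 - (-0.5)·-2.054) / (2.5) = 3.189;  y ← (1−ω)·0.000 + ω·3.189 = 4.560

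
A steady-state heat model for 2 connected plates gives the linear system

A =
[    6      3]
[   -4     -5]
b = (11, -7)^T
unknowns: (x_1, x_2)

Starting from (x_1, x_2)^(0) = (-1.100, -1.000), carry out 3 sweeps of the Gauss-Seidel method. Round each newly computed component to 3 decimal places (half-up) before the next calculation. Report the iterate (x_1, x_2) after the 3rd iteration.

(1.960, -0.168)

Iteration 1:
  x_1 = (11 - (3)·-1.000) / (6) = 2.333
  x_2 = (-7 - (-4)·2.333) / (-5) = -0.466
Iteration 2:
  x_1 = (11 - (3)·-0.466) / (6) = 2.066
  x_2 = (-7 - (-4)·2.066) / (-5) = -0.253
Iteration 3:
  x_1 = (11 - (3)·-0.253) / (6) = 1.960
  x_2 = (-7 - (-4)·1.960) / (-5) = -0.168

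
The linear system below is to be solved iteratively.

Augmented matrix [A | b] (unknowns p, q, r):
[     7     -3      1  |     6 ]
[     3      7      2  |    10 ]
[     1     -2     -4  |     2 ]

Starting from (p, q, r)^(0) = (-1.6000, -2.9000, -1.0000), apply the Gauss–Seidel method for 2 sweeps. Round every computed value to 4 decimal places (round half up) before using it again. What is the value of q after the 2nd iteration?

Iteration 1:
  p = (6 - (-3)·-2.9000 - (1)·-1.0000) / (7) = -0.2429
  q = (10 - (3)·-0.2429 - (2)·-1.0000) / (7) = 1.8184
  r = (2 - (1)·-0.2429 - (-2)·1.8184) / (-4) = -1.4699
Iteration 2:
  p = (6 - (-3)·1.8184 - (1)·-1.4699) / (7) = 1.8464
  q = (10 - (3)·1.8464 - (2)·-1.4699) / (7) = 1.0572
  r = (2 - (1)·1.8464 - (-2)·1.0572) / (-4) = -0.5670

1.0572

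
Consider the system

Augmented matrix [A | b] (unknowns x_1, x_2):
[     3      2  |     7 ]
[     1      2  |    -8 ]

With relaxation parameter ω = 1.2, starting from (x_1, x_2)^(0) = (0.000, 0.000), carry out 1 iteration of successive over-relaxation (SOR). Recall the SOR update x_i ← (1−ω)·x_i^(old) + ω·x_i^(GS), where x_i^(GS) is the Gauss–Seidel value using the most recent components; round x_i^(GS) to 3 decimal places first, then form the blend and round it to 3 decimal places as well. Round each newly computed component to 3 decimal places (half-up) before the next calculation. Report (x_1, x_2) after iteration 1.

Iteration 1:
  x_1: GS value = (7 - (2)·0.000) / (3) = 2.333;  x_1 ← (1−ω)·0.000 + ω·2.333 = 2.800
  x_2: GS value = (-8 - (1)·2.800) / (2) = -5.400;  x_2 ← (1−ω)·0.000 + ω·-5.400 = -6.480

(2.800, -6.480)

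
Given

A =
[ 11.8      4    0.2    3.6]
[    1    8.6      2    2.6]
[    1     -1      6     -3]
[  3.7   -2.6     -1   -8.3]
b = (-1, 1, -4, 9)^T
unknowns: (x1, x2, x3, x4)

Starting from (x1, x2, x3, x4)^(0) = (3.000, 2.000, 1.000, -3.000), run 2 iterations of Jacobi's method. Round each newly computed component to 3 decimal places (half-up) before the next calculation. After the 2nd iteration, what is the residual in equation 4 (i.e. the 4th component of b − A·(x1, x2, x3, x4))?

Iteration 1:
  x1 = (-1 - (4)·2.000 - (0.2)·1.000 - (3.6)·-3.000) / (11.8) = 0.136
  x2 = (1 - (1)·3.000 - (2)·1.000 - (2.6)·-3.000) / (8.6) = 0.442
  x3 = (-4 - (1)·3.000 - (-1)·2.000 - (-3)·-3.000) / (6) = -2.333
  x4 = (9 - (3.7)·3.000 - (-2.6)·2.000 - (-1)·1.000) / (-8.3) = -0.494
Iteration 2:
  x1 = (-1 - (4)·0.442 - (0.2)·-2.333 - (3.6)·-0.494) / (11.8) = -0.044
  x2 = (1 - (1)·0.136 - (2)·-2.333 - (2.6)·-0.494) / (8.6) = 0.792
  x3 = (-4 - (1)·0.136 - (-1)·0.442 - (-3)·-0.494) / (6) = -0.863
  x4 = (9 - (3.7)·0.136 - (-2.6)·0.442 - (-1)·-2.333) / (-8.3) = -0.881
Residual b − A·x = (-0.305, -1.751, -0.629, 3.047)

3.047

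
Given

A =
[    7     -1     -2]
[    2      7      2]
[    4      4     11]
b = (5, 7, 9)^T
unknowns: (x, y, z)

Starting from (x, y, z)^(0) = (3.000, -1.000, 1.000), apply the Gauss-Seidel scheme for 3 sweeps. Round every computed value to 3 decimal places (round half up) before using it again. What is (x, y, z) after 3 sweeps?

Iteration 1:
  x = (5 - (-1)·-1.000 - (-2)·1.000) / (7) = 0.857
  y = (7 - (2)·0.857 - (2)·1.000) / (7) = 0.469
  z = (9 - (4)·0.857 - (4)·0.469) / (11) = 0.336
Iteration 2:
  x = (5 - (-1)·0.469 - (-2)·0.336) / (7) = 0.877
  y = (7 - (2)·0.877 - (2)·0.336) / (7) = 0.653
  z = (9 - (4)·0.877 - (4)·0.653) / (11) = 0.262
Iteration 3:
  x = (5 - (-1)·0.653 - (-2)·0.262) / (7) = 0.882
  y = (7 - (2)·0.882 - (2)·0.262) / (7) = 0.673
  z = (9 - (4)·0.882 - (4)·0.673) / (11) = 0.253

(0.882, 0.673, 0.253)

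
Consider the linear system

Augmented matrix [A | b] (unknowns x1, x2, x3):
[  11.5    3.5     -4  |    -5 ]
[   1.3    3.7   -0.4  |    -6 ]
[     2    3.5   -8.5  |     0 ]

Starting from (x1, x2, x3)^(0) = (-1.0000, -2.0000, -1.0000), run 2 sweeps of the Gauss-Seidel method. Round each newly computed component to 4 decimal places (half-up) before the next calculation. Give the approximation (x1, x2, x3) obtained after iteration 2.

(-0.1802, -1.6370, -0.7165)

Iteration 1:
  x1 = (-5 - (3.5)·-2.0000 - (-4)·-1.0000) / (11.5) = -0.1739
  x2 = (-6 - (1.3)·-0.1739 - (-0.4)·-1.0000) / (3.7) = -1.6686
  x3 = (0 - (2)·-0.1739 - (3.5)·-1.6686) / (-8.5) = -0.7280
Iteration 2:
  x1 = (-5 - (3.5)·-1.6686 - (-4)·-0.7280) / (11.5) = -0.1802
  x2 = (-6 - (1.3)·-0.1802 - (-0.4)·-0.7280) / (3.7) = -1.6370
  x3 = (0 - (2)·-0.1802 - (3.5)·-1.6370) / (-8.5) = -0.7165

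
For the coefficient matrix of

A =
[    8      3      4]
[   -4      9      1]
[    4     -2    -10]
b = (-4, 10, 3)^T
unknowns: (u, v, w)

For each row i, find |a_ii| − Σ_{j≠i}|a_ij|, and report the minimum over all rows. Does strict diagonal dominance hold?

row 1: |8| − (3+4) = 1
row 2: |9| − (4+1) = 4
row 3: |-10| − (4+2) = 4
minimum over rows = 1 → strictly diagonally dominant (convergence guaranteed)

1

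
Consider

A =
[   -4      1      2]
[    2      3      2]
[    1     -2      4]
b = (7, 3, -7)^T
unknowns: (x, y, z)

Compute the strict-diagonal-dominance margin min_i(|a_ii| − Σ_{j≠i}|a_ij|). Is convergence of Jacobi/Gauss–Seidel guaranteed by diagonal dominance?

-1

row 1: |-4| − (1+2) = 1
row 2: |3| − (2+2) = -1
row 3: |4| − (1+2) = 1
minimum over rows = -1 → not strictly diagonally dominant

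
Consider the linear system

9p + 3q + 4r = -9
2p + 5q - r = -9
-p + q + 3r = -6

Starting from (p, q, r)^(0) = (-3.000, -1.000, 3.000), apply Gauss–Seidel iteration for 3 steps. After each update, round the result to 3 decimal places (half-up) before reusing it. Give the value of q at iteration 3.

Iteration 1:
  p = (-9 - (3)·-1.000 - (4)·3.000) / (9) = -2.000
  q = (-9 - (2)·-2.000 - (-1)·3.000) / (5) = -0.400
  r = (-6 - (-1)·-2.000 - (1)·-0.400) / (3) = -2.533
Iteration 2:
  p = (-9 - (3)·-0.400 - (4)·-2.533) / (9) = 0.259
  q = (-9 - (2)·0.259 - (-1)·-2.533) / (5) = -2.410
  r = (-6 - (-1)·0.259 - (1)·-2.410) / (3) = -1.110
Iteration 3:
  p = (-9 - (3)·-2.410 - (4)·-1.110) / (9) = 0.297
  q = (-9 - (2)·0.297 - (-1)·-1.110) / (5) = -2.141
  r = (-6 - (-1)·0.297 - (1)·-2.141) / (3) = -1.187

-2.141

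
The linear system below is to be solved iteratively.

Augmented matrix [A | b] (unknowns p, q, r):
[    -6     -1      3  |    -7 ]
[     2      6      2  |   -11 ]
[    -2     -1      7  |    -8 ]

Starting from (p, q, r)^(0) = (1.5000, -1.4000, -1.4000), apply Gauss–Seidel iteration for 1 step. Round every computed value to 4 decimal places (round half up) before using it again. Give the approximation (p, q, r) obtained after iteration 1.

(0.7000, -1.6000, -1.1714)

Iteration 1:
  p = (-7 - (-1)·-1.4000 - (3)·-1.4000) / (-6) = 0.7000
  q = (-11 - (2)·0.7000 - (2)·-1.4000) / (6) = -1.6000
  r = (-8 - (-2)·0.7000 - (-1)·-1.6000) / (7) = -1.1714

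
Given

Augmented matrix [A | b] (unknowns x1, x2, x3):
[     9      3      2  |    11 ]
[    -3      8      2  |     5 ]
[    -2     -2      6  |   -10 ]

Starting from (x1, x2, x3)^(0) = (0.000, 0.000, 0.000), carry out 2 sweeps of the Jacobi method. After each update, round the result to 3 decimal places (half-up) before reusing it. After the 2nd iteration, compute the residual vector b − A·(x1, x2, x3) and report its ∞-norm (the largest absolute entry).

3.854

Iteration 1:
  x1 = (11 - (3)·0.000 - (2)·0.000) / (9) = 1.222
  x2 = (5 - (-3)·0.000 - (2)·0.000) / (8) = 0.625
  x3 = (-10 - (-2)·0.000 - (-2)·0.000) / (6) = -1.667
Iteration 2:
  x1 = (11 - (3)·0.625 - (2)·-1.667) / (9) = 1.384
  x2 = (5 - (-3)·1.222 - (2)·-1.667) / (8) = 1.500
  x3 = (-10 - (-2)·1.222 - (-2)·0.625) / (6) = -1.051
Residual b − A·x = (-3.854, -0.746, 2.074); ∞-norm = 3.854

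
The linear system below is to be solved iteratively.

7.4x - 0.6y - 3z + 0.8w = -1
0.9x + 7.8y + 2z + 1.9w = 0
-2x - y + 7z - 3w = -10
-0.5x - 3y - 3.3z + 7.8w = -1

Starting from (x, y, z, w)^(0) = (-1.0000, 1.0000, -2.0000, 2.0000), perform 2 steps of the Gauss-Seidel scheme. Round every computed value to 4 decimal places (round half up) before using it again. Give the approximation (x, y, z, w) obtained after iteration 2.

Iteration 1:
  x = (-1 - (-0.6)·1.0000 - (-3)·-2.0000 - (0.8)·2.0000) / (7.4) = -1.0811
  y = (0 - (0.9)·-1.0811 - (2)·-2.0000 - (1.9)·2.0000) / (7.8) = 0.1504
  z = (-10 - (-2)·-1.0811 - (-1)·0.1504 - (-3)·2.0000) / (7) = -0.8588
  w = (-1 - (-0.5)·-1.0811 - (-3)·0.1504 - (-3.3)·-0.8588) / (7.8) = -0.5030
Iteration 2:
  x = (-1 - (-0.6)·0.1504 - (-3)·-0.8588 - (0.8)·-0.5030) / (7.4) = -0.4167
  y = (0 - (0.9)·-0.4167 - (2)·-0.8588 - (1.9)·-0.5030) / (7.8) = 0.3908
  z = (-10 - (-2)·-0.4167 - (-1)·0.3908 - (-3)·-0.5030) / (7) = -1.7074
  w = (-1 - (-0.5)·-0.4167 - (-3)·0.3908 - (-3.3)·-1.7074) / (7.8) = -0.7270

(-0.4167, 0.3908, -1.7074, -0.7270)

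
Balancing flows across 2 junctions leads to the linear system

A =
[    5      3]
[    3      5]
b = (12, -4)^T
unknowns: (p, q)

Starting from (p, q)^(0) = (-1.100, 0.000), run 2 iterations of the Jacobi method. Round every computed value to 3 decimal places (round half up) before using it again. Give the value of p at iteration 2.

2.484

Iteration 1:
  p = (12 - (3)·0.000) / (5) = 2.400
  q = (-4 - (3)·-1.100) / (5) = -0.140
Iteration 2:
  p = (12 - (3)·-0.140) / (5) = 2.484
  q = (-4 - (3)·2.400) / (5) = -2.240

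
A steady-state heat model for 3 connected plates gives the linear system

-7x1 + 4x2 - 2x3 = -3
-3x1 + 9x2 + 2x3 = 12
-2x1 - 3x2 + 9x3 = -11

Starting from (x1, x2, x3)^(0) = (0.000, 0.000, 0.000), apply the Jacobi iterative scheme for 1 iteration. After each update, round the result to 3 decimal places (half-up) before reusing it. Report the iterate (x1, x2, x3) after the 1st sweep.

Iteration 1:
  x1 = (-3 - (4)·0.000 - (-2)·0.000) / (-7) = 0.429
  x2 = (12 - (-3)·0.000 - (2)·0.000) / (9) = 1.333
  x3 = (-11 - (-2)·0.000 - (-3)·0.000) / (9) = -1.222

(0.429, 1.333, -1.222)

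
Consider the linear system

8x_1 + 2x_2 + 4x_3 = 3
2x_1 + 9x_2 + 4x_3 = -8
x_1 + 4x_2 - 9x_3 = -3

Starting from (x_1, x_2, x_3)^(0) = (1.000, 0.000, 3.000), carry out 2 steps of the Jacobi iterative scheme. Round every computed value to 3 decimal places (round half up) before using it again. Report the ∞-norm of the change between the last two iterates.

1.889

Iteration 1:
  x_1 = (3 - (2)·0.000 - (4)·3.000) / (8) = -1.125
  x_2 = (-8 - (2)·1.000 - (4)·3.000) / (9) = -2.444
  x_3 = (-3 - (1)·1.000 - (4)·0.000) / (-9) = 0.444
Iteration 2:
  x_1 = (3 - (2)·-2.444 - (4)·0.444) / (8) = 0.764
  x_2 = (-8 - (2)·-1.125 - (4)·0.444) / (9) = -0.836
  x_3 = (-3 - (1)·-1.125 - (4)·-2.444) / (-9) = -0.878
Change: (1.889, 1.608, -1.322) → max |·| = 1.889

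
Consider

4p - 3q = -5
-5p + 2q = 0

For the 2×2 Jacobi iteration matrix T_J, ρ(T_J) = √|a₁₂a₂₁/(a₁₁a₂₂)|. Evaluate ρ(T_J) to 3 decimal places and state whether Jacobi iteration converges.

1.369

a₁₂a₂₁/(a₁₁a₂₂) = (-3)·(-5) / ((4)·(2)) = 1.875000
ρ = √|1.875000| = √1.875000 = 1.369
ρ > 1, so Jacobi diverges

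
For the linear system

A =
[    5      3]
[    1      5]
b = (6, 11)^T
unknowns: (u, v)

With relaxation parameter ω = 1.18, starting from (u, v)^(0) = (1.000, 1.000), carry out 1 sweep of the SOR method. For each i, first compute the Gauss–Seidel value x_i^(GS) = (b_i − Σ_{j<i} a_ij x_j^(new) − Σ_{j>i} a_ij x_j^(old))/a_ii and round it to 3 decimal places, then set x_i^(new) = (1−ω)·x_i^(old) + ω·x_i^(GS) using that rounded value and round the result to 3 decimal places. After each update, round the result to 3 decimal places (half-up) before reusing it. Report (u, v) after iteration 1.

Iteration 1:
  u: GS value = (6 - (3)·1.000) / (5) = 0.600;  u ← (1−ω)·1.000 + ω·0.600 = 0.528
  v: GS value = (11 - (1)·0.528) / (5) = 2.094;  v ← (1−ω)·1.000 + ω·2.094 = 2.291

(0.528, 2.291)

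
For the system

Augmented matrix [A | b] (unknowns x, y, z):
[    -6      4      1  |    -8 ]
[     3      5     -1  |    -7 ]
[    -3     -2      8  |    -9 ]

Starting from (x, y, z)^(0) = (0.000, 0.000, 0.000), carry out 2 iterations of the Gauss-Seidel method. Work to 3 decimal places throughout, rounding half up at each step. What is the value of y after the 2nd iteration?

Iteration 1:
  x = (-8 - (4)·0.000 - (1)·0.000) / (-6) = 1.333
  y = (-7 - (3)·1.333 - (-1)·0.000) / (5) = -2.200
  z = (-9 - (-3)·1.333 - (-2)·-2.200) / (8) = -1.175
Iteration 2:
  x = (-8 - (4)·-2.200 - (1)·-1.175) / (-6) = -0.329
  y = (-7 - (3)·-0.329 - (-1)·-1.175) / (5) = -1.438
  z = (-9 - (-3)·-0.329 - (-2)·-1.438) / (8) = -1.608

-1.438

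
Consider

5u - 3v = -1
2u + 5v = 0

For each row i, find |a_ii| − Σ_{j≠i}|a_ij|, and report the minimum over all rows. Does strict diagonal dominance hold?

2

row 1: |5| − (3) = 2
row 2: |5| − (2) = 3
minimum over rows = 2 → strictly diagonally dominant (convergence guaranteed)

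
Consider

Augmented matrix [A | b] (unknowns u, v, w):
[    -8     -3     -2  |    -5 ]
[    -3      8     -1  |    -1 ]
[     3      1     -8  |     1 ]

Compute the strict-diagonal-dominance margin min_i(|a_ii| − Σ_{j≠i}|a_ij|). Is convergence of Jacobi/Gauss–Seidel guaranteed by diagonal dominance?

3

row 1: |-8| − (3+2) = 3
row 2: |8| − (3+1) = 4
row 3: |-8| − (3+1) = 4
minimum over rows = 3 → strictly diagonally dominant (convergence guaranteed)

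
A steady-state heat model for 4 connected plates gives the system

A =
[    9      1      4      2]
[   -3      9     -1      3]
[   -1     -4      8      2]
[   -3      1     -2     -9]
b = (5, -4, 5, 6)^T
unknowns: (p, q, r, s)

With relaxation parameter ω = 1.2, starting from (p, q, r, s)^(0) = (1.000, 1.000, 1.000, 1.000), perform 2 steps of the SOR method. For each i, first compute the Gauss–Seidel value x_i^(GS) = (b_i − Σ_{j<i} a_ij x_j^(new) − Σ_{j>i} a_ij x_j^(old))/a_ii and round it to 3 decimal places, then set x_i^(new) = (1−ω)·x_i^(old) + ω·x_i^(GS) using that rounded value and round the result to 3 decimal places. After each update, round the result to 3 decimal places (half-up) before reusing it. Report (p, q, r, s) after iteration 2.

Iteration 1:
  p: GS value = (5 - (1)·1.000 - (4)·1.000 - (2)·1.000) / (9) = -0.222;  p ← (1−ω)·1.000 + ω·-0.222 = -0.466
  q: GS value = (-4 - (-3)·-0.466 - (-1)·1.000 - (3)·1.000) / (9) = -0.822;  q ← (1−ω)·1.000 + ω·-0.822 = -1.186
  r: GS value = (5 - (-1)·-0.466 - (-4)·-1.186 - (2)·1.000) / (8) = -0.276;  r ← (1−ω)·1.000 + ω·-0.276 = -0.531
  s: GS value = (6 - (-3)·-0.466 - (1)·-1.186 - (-2)·-0.531) / (-9) = -0.525;  s ← (1−ω)·1.000 + ω·-0.525 = -0.830
Iteration 2:
  p: GS value = (5 - (1)·-1.186 - (4)·-0.531 - (2)·-0.830) / (9) = 1.108;  p ← (1−ω)·-0.466 + ω·1.108 = 1.423
  q: GS value = (-4 - (-3)·1.423 - (-1)·-0.531 - (3)·-0.830) / (9) = 0.248;  q ← (1−ω)·-1.186 + ω·0.248 = 0.535
  r: GS value = (5 - (-1)·1.423 - (-4)·0.535 - (2)·-0.830) / (8) = 1.278;  r ← (1−ω)·-0.531 + ω·1.278 = 1.640
  s: GS value = (6 - (-3)·1.423 - (1)·0.535 - (-2)·1.640) / (-9) = -1.446;  s ← (1−ω)·-0.830 + ω·-1.446 = -1.569

(1.423, 0.535, 1.640, -1.569)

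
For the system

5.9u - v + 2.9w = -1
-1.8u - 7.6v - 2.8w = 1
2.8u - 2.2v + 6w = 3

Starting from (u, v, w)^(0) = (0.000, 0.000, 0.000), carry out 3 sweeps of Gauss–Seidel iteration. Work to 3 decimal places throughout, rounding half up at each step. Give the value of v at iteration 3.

-0.241

Iteration 1:
  u = (-1 - (-1)·0.000 - (2.9)·0.000) / (5.9) = -0.169
  v = (1 - (-1.8)·-0.169 - (-2.8)·0.000) / (-7.6) = -0.092
  w = (3 - (2.8)·-0.169 - (-2.2)·-0.092) / (6) = 0.545
Iteration 2:
  u = (-1 - (-1)·-0.092 - (2.9)·0.545) / (5.9) = -0.453
  v = (1 - (-1.8)·-0.453 - (-2.8)·0.545) / (-7.6) = -0.225
  w = (3 - (2.8)·-0.453 - (-2.2)·-0.225) / (6) = 0.629
Iteration 3:
  u = (-1 - (-1)·-0.225 - (2.9)·0.629) / (5.9) = -0.517
  v = (1 - (-1.8)·-0.517 - (-2.8)·0.629) / (-7.6) = -0.241
  w = (3 - (2.8)·-0.517 - (-2.2)·-0.241) / (6) = 0.653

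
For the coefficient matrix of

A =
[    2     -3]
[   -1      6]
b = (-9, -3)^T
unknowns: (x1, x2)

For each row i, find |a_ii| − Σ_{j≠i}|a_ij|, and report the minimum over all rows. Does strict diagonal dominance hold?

row 1: |2| − (3) = -1
row 2: |6| − (1) = 5
minimum over rows = -1 → not strictly diagonally dominant

-1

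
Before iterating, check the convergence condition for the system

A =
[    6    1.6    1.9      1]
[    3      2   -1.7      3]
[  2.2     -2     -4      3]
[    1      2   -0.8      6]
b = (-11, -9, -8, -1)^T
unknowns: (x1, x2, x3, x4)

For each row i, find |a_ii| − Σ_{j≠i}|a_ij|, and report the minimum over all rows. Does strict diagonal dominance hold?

-5.7

row 1: |6| − (1.6+1.9+1) = 1.5
row 2: |2| − (3+1.7+3) = -5.7
row 3: |-4| − (2.2+2+3) = -3.2
row 4: |6| − (1+2+0.8) = 2.2
minimum over rows = -5.7 → not strictly diagonally dominant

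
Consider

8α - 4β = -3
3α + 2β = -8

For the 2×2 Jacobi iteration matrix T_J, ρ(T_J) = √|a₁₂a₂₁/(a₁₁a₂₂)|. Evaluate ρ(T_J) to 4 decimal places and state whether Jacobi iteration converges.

0.8660

a₁₂a₂₁/(a₁₁a₂₂) = (-4)·(3) / ((8)·(2)) = -0.750000
ρ = √|-0.750000| = √0.750000 = 0.8660
ρ < 1, so Jacobi converges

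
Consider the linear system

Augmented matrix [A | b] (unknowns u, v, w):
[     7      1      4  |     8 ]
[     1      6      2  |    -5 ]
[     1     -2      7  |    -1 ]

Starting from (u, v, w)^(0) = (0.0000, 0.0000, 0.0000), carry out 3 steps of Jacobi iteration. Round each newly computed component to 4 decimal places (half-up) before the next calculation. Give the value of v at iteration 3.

Iteration 1:
  u = (8 - (1)·0.0000 - (4)·0.0000) / (7) = 1.1429
  v = (-5 - (1)·0.0000 - (2)·0.0000) / (6) = -0.8333
  w = (-1 - (1)·0.0000 - (-2)·0.0000) / (7) = -0.1429
Iteration 2:
  u = (8 - (1)·-0.8333 - (4)·-0.1429) / (7) = 1.3436
  v = (-5 - (1)·1.1429 - (2)·-0.1429) / (6) = -0.9762
  w = (-1 - (1)·1.1429 - (-2)·-0.8333) / (7) = -0.5442
Iteration 3:
  u = (8 - (1)·-0.9762 - (4)·-0.5442) / (7) = 1.5933
  v = (-5 - (1)·1.3436 - (2)·-0.5442) / (6) = -0.8759
  w = (-1 - (1)·1.3436 - (-2)·-0.9762) / (7) = -0.6137

-0.8759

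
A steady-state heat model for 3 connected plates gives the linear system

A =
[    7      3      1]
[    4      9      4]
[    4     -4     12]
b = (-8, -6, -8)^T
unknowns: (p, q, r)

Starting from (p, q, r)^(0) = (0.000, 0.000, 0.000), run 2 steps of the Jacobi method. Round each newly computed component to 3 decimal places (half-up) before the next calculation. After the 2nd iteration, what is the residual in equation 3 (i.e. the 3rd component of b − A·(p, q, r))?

Iteration 1:
  p = (-8 - (3)·0.000 - (1)·0.000) / (7) = -1.143
  q = (-6 - (4)·0.000 - (4)·0.000) / (9) = -0.667
  r = (-8 - (4)·0.000 - (-4)·0.000) / (12) = -0.667
Iteration 2:
  p = (-8 - (3)·-0.667 - (1)·-0.667) / (7) = -0.762
  q = (-6 - (4)·-1.143 - (4)·-0.667) / (9) = 0.138
  r = (-8 - (4)·-1.143 - (-4)·-0.667) / (12) = -0.508
Residual b − A·x = (-2.572, -2.162, 1.696)

1.696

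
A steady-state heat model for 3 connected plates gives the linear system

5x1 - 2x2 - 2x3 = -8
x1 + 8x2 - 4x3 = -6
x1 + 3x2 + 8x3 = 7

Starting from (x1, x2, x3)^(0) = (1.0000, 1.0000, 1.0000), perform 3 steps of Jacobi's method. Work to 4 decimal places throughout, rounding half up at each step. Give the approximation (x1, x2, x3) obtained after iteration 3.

Iteration 1:
  x1 = (-8 - (-2)·1.0000 - (-2)·1.0000) / (5) = -0.8000
  x2 = (-6 - (1)·1.0000 - (-4)·1.0000) / (8) = -0.3750
  x3 = (7 - (1)·1.0000 - (3)·1.0000) / (8) = 0.3750
Iteration 2:
  x1 = (-8 - (-2)·-0.3750 - (-2)·0.3750) / (5) = -1.6000
  x2 = (-6 - (1)·-0.8000 - (-4)·0.3750) / (8) = -0.4625
  x3 = (7 - (1)·-0.8000 - (3)·-0.3750) / (8) = 1.1156
Iteration 3:
  x1 = (-8 - (-2)·-0.4625 - (-2)·1.1156) / (5) = -1.3388
  x2 = (-6 - (1)·-1.6000 - (-4)·1.1156) / (8) = 0.0078
  x3 = (7 - (1)·-1.6000 - (3)·-0.4625) / (8) = 1.2484

(-1.3388, 0.0078, 1.2484)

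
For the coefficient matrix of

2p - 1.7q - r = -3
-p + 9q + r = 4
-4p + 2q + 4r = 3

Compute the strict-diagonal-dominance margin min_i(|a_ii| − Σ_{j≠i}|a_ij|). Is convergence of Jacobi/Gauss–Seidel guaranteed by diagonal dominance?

row 1: |2| − (1.7+1) = -0.7
row 2: |9| − (1+1) = 7
row 3: |4| − (4+2) = -2
minimum over rows = -2 → not strictly diagonally dominant

-2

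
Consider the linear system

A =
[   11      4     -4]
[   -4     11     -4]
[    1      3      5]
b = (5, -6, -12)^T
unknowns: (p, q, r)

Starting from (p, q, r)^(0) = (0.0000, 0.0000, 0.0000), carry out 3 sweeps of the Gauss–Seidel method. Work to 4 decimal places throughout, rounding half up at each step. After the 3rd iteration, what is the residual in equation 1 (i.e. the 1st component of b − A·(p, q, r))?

Iteration 1:
  p = (5 - (4)·0.0000 - (-4)·0.0000) / (11) = 0.4545
  q = (-6 - (-4)·0.4545 - (-4)·0.0000) / (11) = -0.3802
  r = (-12 - (1)·0.4545 - (3)·-0.3802) / (5) = -2.2628
Iteration 2:
  p = (5 - (4)·-0.3802 - (-4)·-2.2628) / (11) = -0.2300
  q = (-6 - (-4)·-0.2300 - (-4)·-2.2628) / (11) = -1.4519
  r = (-12 - (1)·-0.2300 - (3)·-1.4519) / (5) = -1.4829
Iteration 3:
  p = (5 - (4)·-1.4519 - (-4)·-1.4829) / (11) = 0.4433
  q = (-6 - (-4)·0.4433 - (-4)·-1.4829) / (11) = -0.9235
  r = (-12 - (1)·0.4433 - (3)·-0.9235) / (5) = -1.9346
Residual b − A·x = (-3.9207, -1.8067, 0.0002)

-3.9207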